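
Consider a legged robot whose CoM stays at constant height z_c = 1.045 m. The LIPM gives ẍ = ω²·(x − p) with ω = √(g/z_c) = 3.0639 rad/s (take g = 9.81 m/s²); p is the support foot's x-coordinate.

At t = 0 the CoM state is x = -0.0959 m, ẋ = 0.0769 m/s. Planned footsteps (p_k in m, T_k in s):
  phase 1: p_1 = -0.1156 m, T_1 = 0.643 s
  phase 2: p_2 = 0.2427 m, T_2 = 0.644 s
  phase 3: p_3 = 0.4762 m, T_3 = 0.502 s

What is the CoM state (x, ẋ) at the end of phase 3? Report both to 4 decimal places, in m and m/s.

x = -0.7179, ẋ = -3.4721

phase 1: p=-0.1156, T=0.643, ωT=1.970088, cosh=3.655375, sinh=3.515930; start (x,ẋ)=(-0.095900, 0.076900) → end (x,ẋ)=(0.044656, 0.493316)
phase 2: p=0.2427, T=0.644, ωT=1.973152, cosh=3.666165, sinh=3.527147; start (x,ẋ)=(0.044656, 0.493316) → end (x,ẋ)=(0.084542, -0.331647)
phase 3: p=0.4762, T=0.502, ωT=1.538078, cosh=2.435213, sinh=2.220420; start (x,ẋ)=(0.084542, -0.331647) → end (x,ẋ)=(-0.717917, -3.472138)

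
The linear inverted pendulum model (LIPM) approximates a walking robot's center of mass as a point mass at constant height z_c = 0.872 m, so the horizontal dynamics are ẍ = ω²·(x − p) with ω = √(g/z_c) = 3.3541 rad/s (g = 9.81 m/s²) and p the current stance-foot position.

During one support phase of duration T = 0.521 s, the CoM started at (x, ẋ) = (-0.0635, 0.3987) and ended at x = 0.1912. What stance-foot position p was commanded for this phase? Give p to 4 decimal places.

ωT = 3.3541·0.521 = 1.747486; cosh(ωT) = 2.957183, sinh(ωT) = 2.782972
x(T) = p + (x₀−p)·cosh(ωT) + (ẋ₀/ω)·sinh(ωT) ⇒ p·(1 − cosh) = x(T) − x₀·cosh − (ẋ₀/ω)·sinh
numerator   = 0.1912 − (-0.0635)·2.957183 − (0.3987/3.3541)·2.782972 = 0.048171
denominator = 1 − 2.957183 = -1.957183
p = 0.048171 / -1.957183 = -0.0246

p = -0.0246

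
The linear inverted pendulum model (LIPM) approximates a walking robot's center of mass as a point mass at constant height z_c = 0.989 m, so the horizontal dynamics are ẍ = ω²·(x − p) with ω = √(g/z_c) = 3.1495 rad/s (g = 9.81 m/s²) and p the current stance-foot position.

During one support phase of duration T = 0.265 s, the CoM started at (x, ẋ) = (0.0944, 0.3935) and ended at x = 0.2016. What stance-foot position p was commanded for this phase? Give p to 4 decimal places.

ωT = 3.1495·0.265 = 0.834618; cosh(ωT) = 1.368987, sinh(ωT) = 0.934946
x(T) = p + (x₀−p)·cosh(ωT) + (ẋ₀/ω)·sinh(ωT) ⇒ p·(1 − cosh) = x(T) − x₀·cosh − (ẋ₀/ω)·sinh
numerator   = 0.2016 − (0.0944)·1.368987 − (0.3935/3.1495)·0.934946 = -0.044445
denominator = 1 − 1.368987 = -0.368987
p = -0.044445 / -0.368987 = 0.1205

p = 0.1205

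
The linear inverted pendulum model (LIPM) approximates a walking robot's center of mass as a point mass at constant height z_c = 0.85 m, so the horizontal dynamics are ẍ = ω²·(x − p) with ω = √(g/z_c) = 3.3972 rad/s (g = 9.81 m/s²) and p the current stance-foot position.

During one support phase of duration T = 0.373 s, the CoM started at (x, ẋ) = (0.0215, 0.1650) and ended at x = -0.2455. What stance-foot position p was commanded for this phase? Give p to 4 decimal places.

ωT = 3.3972·0.373 = 1.267156; cosh(ωT) = 1.916185, sinh(ωT) = 1.634553
x(T) = p + (x₀−p)·cosh(ωT) + (ẋ₀/ω)·sinh(ωT) ⇒ p·(1 − cosh) = x(T) − x₀·cosh − (ẋ₀/ω)·sinh
numerator   = -0.2455 − (0.0215)·1.916185 − (0.1650/3.3972)·1.634553 = -0.366087
denominator = 1 − 1.916185 = -0.916185
p = -0.366087 / -0.916185 = 0.3996

p = 0.3996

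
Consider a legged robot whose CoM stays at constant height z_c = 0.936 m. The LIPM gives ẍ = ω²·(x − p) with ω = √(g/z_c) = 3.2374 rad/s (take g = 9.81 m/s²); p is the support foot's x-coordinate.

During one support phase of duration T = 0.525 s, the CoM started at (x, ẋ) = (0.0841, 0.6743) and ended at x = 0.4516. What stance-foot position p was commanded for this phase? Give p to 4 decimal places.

ωT = 3.2374·0.525 = 1.699635; cosh(ωT) = 2.827350, sinh(ωT) = 2.644600
x(T) = p + (x₀−p)·cosh(ωT) + (ẋ₀/ω)·sinh(ωT) ⇒ p·(1 − cosh) = x(T) − x₀·cosh − (ẋ₀/ω)·sinh
numerator   = 0.4516 − (0.0841)·2.827350 − (0.6743/3.2374)·2.644600 = -0.337009
denominator = 1 − 2.827350 = -1.827350
p = -0.337009 / -1.827350 = 0.1844

p = 0.1844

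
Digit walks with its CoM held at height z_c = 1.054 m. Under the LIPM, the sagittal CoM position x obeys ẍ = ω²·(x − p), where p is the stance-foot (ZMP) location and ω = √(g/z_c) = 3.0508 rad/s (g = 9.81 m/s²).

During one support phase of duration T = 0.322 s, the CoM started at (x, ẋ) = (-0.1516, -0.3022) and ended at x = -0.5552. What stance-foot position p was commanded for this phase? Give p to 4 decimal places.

ωT = 3.0508·0.322 = 0.982358; cosh(ωT) = 1.522586, sinh(ωT) = 1.148159
x(T) = p + (x₀−p)·cosh(ωT) + (ẋ₀/ω)·sinh(ωT) ⇒ p·(1 − cosh) = x(T) − x₀·cosh − (ẋ₀/ω)·sinh
numerator   = -0.5552 − (-0.1516)·1.522586 − (-0.3022/3.0508)·1.148159 = -0.210644
denominator = 1 − 1.522586 = -0.522586
p = -0.210644 / -0.522586 = 0.4031

p = 0.4031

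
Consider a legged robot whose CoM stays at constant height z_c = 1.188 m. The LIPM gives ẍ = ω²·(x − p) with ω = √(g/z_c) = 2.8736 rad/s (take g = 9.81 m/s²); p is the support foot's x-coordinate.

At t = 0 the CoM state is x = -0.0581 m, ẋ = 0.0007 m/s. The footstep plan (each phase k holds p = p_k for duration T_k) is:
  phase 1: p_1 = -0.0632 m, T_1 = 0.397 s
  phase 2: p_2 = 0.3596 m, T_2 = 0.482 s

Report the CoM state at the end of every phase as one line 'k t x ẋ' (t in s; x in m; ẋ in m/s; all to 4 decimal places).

1 0.3970 -0.0541 0.0218
2 0.8790 -0.5043 -2.1795

phase 1: p=-0.0632, T=0.397, ωT=1.140819, cosh=1.724444, sinh=1.404887; start (x,ẋ)=(-0.058100, 0.000700) → end (x,ẋ)=(-0.054063, 0.021796)
phase 2: p=0.3596, T=0.482, ωT=1.385075, cosh=2.122716, sinh=1.872411; start (x,ẋ)=(-0.054063, 0.021796) → end (x,ẋ)=(-0.504287, -2.179472)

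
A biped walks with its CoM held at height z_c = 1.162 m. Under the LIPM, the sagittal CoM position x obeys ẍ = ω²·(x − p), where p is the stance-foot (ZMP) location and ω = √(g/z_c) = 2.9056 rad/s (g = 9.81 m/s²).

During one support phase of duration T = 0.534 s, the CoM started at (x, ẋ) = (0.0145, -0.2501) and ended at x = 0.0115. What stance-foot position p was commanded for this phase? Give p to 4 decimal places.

ωT = 2.9056·0.534 = 1.551590; cosh(ωT) = 2.465440, sinh(ωT) = 2.253529
x(T) = p + (x₀−p)·cosh(ωT) + (ẋ₀/ω)·sinh(ωT) ⇒ p·(1 − cosh) = x(T) − x₀·cosh − (ẋ₀/ω)·sinh
numerator   = 0.0115 − (0.0145)·2.465440 − (-0.2501/2.9056)·2.253529 = 0.169724
denominator = 1 − 2.465440 = -1.465440
p = 0.169724 / -1.465440 = -0.1158

p = -0.1158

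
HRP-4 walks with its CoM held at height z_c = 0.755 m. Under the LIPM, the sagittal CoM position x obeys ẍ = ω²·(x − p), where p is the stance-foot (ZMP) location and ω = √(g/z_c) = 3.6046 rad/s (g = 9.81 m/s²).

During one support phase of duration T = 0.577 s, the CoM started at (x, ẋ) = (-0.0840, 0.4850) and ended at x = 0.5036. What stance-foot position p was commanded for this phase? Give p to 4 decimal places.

p = -0.1028

ωT = 3.6046·0.577 = 2.079854; cosh(ωT) = 4.064125, sinh(ωT) = 3.939177
x(T) = p + (x₀−p)·cosh(ωT) + (ẋ₀/ω)·sinh(ωT) ⇒ p·(1 − cosh) = x(T) − x₀·cosh − (ẋ₀/ω)·sinh
numerator   = 0.5036 − (-0.0840)·4.064125 − (0.4850/3.6046)·3.939177 = 0.314969
denominator = 1 − 4.064125 = -3.064125
p = 0.314969 / -3.064125 = -0.1028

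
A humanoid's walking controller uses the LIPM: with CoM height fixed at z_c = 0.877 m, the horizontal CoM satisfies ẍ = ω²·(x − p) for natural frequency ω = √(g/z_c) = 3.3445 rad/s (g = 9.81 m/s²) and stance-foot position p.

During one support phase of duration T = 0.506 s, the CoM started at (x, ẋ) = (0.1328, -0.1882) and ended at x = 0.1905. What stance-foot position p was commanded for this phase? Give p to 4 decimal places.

p = 0.0192

ωT = 3.3445·0.506 = 1.692317; cosh(ωT) = 2.808072, sinh(ωT) = 2.623980
x(T) = p + (x₀−p)·cosh(ωT) + (ẋ₀/ω)·sinh(ωT) ⇒ p·(1 − cosh) = x(T) − x₀·cosh − (ẋ₀/ω)·sinh
numerator   = 0.1905 − (0.1328)·2.808072 − (-0.1882/3.3445)·2.623980 = -0.034757
denominator = 1 − 2.808072 = -1.808072
p = -0.034757 / -1.808072 = 0.0192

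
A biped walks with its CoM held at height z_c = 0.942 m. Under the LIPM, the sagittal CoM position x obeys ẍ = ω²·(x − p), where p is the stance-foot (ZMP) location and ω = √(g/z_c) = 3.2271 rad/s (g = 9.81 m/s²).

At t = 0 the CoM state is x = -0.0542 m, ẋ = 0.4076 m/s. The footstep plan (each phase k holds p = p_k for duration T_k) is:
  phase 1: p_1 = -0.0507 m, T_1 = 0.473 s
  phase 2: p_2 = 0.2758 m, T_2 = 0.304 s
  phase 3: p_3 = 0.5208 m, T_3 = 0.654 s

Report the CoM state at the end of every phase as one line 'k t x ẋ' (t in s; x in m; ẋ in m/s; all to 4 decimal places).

phase 1: p=-0.0507, T=0.473, ωT=1.526418, cosh=2.409489, sinh=2.192176; start (x,ẋ)=(-0.054200, 0.407600) → end (x,ẋ)=(0.217750, 0.957347)
phase 2: p=0.2758, T=0.304, ωT=0.981038, cosh=1.521073, sinh=1.146151; start (x,ẋ)=(0.217750, 0.957347) → end (x,ẋ)=(0.527518, 1.241485)
phase 3: p=0.5208, T=0.654, ωT=2.110523, cosh=4.186867, sinh=4.065693; start (x,ẋ)=(0.527518, 1.241485) → end (x,ẋ)=(2.113024, 5.286076)

1 0.4730 0.2178 0.9573
2 0.7770 0.5275 1.2415
3 1.4310 2.1130 5.2861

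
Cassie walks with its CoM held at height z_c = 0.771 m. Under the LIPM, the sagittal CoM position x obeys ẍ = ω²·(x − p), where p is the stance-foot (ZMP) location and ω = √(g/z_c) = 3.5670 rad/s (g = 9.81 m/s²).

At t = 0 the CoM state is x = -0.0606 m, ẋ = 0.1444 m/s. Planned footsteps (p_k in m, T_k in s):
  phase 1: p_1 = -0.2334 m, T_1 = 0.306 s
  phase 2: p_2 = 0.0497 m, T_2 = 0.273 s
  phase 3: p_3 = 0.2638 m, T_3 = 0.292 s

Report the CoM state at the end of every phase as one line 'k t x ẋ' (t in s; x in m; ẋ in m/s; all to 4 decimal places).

phase 1: p=-0.2334, T=0.306, ωT=1.091502, cosh=1.657228, sinh=1.321516; start (x,ẋ)=(-0.060600, 0.144400) → end (x,ẋ)=(0.106467, 1.053857)
phase 2: p=0.0497, T=0.273, ωT=0.973791, cosh=1.512806, sinh=1.135158; start (x,ẋ)=(0.106467, 1.053857) → end (x,ẋ)=(0.470955, 1.824137)
phase 3: p=0.2638, T=0.292, ωT=1.041564, cosh=1.593274, sinh=1.240372; start (x,ẋ)=(0.470955, 1.824137) → end (x,ẋ)=(1.228172, 3.822889)

1 0.3060 0.1065 1.0539
2 0.5790 0.4710 1.8241
3 0.8710 1.2282 3.8229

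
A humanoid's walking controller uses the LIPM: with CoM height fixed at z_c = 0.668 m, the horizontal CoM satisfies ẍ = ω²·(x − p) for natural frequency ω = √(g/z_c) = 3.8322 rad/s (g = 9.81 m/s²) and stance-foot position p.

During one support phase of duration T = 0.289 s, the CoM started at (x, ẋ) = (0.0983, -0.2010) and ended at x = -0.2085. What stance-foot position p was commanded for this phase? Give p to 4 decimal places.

ωT = 3.8322·0.289 = 1.107506; cosh(ωT) = 1.678591, sinh(ωT) = 1.348209
x(T) = p + (x₀−p)·cosh(ωT) + (ẋ₀/ω)·sinh(ωT) ⇒ p·(1 − cosh) = x(T) − x₀·cosh − (ẋ₀/ω)·sinh
numerator   = -0.2085 − (0.0983)·1.678591 − (-0.2010/3.8322)·1.348209 = -0.302792
denominator = 1 − 1.678591 = -0.678591
p = -0.302792 / -0.678591 = 0.4462

p = 0.4462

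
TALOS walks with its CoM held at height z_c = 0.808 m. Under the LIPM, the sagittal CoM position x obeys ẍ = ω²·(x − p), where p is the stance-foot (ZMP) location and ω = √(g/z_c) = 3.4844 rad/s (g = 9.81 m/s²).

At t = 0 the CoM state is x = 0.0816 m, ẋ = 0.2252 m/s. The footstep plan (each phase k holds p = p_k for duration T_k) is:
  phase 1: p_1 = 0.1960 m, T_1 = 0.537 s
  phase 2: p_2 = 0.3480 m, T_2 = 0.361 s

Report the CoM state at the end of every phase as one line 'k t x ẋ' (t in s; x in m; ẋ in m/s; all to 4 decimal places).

1 0.5370 0.0206 -0.5152
2 0.8980 -0.5135 -2.8240

phase 1: p=0.1960, T=0.537, ωT=1.871123, cosh=3.324768, sinh=3.170817; start (x,ẋ)=(0.081600, 0.225200) → end (x,ẋ)=(0.020579, -0.515199)
phase 2: p=0.3480, T=0.361, ωT=1.257868, cosh=1.901087, sinh=1.616828; start (x,ẋ)=(0.020579, -0.515199) → end (x,ẋ)=(-0.513517, -2.824019)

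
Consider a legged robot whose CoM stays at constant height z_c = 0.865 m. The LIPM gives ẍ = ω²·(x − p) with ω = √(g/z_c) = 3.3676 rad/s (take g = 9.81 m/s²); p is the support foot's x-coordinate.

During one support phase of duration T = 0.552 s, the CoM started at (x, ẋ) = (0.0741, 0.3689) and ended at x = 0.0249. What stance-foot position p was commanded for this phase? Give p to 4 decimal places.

p = 0.2456

ωT = 3.3676·0.552 = 1.858915; cosh(ωT) = 3.286307, sinh(ωT) = 3.130465
x(T) = p + (x₀−p)·cosh(ωT) + (ẋ₀/ω)·sinh(ωT) ⇒ p·(1 − cosh) = x(T) − x₀·cosh − (ẋ₀/ω)·sinh
numerator   = 0.0249 − (0.0741)·3.286307 − (0.3689/3.3676)·3.130465 = -0.561539
denominator = 1 − 3.286307 = -2.286307
p = -0.561539 / -2.286307 = 0.2456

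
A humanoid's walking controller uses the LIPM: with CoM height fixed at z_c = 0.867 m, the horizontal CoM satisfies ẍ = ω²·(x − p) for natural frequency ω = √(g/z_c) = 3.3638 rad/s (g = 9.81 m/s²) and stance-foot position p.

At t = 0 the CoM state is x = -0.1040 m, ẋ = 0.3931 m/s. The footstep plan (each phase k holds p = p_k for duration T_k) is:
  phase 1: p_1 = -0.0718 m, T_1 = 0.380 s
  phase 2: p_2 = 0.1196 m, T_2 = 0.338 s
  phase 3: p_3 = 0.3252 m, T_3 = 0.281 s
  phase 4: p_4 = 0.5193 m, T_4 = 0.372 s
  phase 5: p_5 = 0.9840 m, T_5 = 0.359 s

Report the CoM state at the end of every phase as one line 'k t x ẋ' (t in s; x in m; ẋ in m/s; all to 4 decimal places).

1 0.3800 0.0594 0.5811
2 0.7180 0.2577 0.7158
3 0.9990 0.4577 0.8121
4 1.3710 0.7902 1.2027
5 1.7300 1.1754 1.1984

phase 1: p=-0.0718, T=0.380, ωT=1.278244, cosh=1.934428, sinh=1.655902; start (x,ẋ)=(-0.104000, 0.393100) → end (x,ẋ)=(0.059423, 0.581066)
phase 2: p=0.1196, T=0.338, ωT=1.136964, cosh=1.719041, sinh=1.398250; start (x,ẋ)=(0.059423, 0.581066) → end (x,ẋ)=(0.257688, 0.715838)
phase 3: p=0.3252, T=0.281, ωT=0.945228, cosh=1.480995, sinh=1.092404; start (x,ẋ)=(0.257688, 0.715838) → end (x,ẋ)=(0.457686, 0.812073)
phase 4: p=0.5193, T=0.372, ωT=1.251334, cosh=1.890562, sinh=1.604439; start (x,ẋ)=(0.457686, 0.812073) → end (x,ẋ)=(0.790152, 1.202746)
phase 5: p=0.9840, T=0.359, ωT=1.207604, cosh=1.822186, sinh=1.523274; start (x,ẋ)=(0.790152, 1.202746) → end (x,ẋ)=(1.175428, 1.198353)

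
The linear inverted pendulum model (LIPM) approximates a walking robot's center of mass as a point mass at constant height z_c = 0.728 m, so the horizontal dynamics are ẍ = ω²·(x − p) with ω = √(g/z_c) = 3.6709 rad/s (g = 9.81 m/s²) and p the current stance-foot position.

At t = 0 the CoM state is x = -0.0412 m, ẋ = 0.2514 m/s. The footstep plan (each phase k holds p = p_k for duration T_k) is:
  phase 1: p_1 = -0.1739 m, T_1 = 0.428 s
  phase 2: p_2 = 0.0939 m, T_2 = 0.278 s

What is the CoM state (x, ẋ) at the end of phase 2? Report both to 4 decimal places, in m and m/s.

phase 1: p=-0.1739, T=0.428, ωT=1.571145, cosh=2.509981, sinh=2.302174; start (x,ẋ)=(-0.041200, 0.251400) → end (x,ẋ)=(0.316838, 1.752464)
phase 2: p=0.0939, T=0.278, ωT=1.020510, cosh=1.567511, sinh=1.207099; start (x,ẋ)=(0.316838, 1.752464) → end (x,ẋ)=(1.019619, 3.734875)

x = 1.0196, ẋ = 3.7349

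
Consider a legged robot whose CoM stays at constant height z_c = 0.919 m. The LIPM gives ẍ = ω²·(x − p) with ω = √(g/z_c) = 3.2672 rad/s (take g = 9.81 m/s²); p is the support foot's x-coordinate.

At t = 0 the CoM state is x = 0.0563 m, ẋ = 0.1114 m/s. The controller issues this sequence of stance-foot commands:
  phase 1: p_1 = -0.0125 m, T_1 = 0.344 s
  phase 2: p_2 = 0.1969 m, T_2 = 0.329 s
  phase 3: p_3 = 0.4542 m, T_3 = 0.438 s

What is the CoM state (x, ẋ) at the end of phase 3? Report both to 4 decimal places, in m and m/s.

phase 1: p=-0.0125, T=0.344, ωT=1.123917, cosh=1.700943, sinh=1.375939; start (x,ẋ)=(0.056300, 0.111400) → end (x,ẋ)=(0.151440, 0.498773)
phase 2: p=0.1969, T=0.329, ωT=1.074909, cosh=1.635527, sinh=1.294198; start (x,ẋ)=(0.151440, 0.498773) → end (x,ẋ)=(0.320122, 0.623532)
phase 3: p=0.4542, T=0.438, ωT=1.431034, cosh=2.211041, sinh=1.971979; start (x,ẋ)=(0.320122, 0.623532) → end (x,ẋ)=(0.534091, 0.514808)

x = 0.5341, ẋ = 0.5148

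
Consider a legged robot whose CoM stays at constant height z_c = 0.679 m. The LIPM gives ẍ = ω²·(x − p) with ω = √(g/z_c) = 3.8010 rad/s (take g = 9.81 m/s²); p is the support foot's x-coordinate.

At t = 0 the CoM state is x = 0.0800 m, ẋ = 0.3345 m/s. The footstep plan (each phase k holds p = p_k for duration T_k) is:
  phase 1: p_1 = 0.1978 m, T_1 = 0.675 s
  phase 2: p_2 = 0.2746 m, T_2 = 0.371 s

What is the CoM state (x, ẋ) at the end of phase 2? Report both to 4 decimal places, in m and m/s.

phase 1: p=0.1978, T=0.675, ωT=2.565675, cosh=6.543152, sinh=6.466285; start (x,ẋ)=(0.080000, 0.334500) → end (x,ẋ)=(-0.003930, -0.706645)
phase 2: p=0.2746, T=0.371, ωT=1.410171, cosh=2.170379, sinh=1.926277; start (x,ẋ)=(-0.003930, -0.706645) → end (x,ẋ)=(-0.688030, -3.573021)

x = -0.6880, ẋ = -3.5730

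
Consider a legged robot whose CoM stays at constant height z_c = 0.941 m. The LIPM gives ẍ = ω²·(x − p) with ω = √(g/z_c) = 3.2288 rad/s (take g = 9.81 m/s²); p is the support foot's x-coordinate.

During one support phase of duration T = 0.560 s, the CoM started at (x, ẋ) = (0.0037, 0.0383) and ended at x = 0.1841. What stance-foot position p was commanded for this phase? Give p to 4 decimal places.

p = -0.0644

ωT = 3.2288·0.560 = 1.808128; cosh(ωT) = 3.131490, sinh(ωT) = 2.967529
x(T) = p + (x₀−p)·cosh(ωT) + (ẋ₀/ω)·sinh(ωT) ⇒ p·(1 − cosh) = x(T) − x₀·cosh − (ẋ₀/ω)·sinh
numerator   = 0.1841 − (0.0037)·3.131490 − (0.0383/3.2288)·2.967529 = 0.137313
denominator = 1 − 3.131490 = -2.131490
p = 0.137313 / -2.131490 = -0.0644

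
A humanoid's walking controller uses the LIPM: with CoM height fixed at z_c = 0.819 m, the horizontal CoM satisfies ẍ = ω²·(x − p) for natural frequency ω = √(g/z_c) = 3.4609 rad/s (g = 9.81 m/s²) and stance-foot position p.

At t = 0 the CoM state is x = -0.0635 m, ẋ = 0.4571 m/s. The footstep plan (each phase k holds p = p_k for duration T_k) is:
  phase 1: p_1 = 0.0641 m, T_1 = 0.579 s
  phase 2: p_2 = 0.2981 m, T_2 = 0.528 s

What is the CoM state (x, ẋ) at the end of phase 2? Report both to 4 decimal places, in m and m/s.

x = -0.3478, ẋ = -2.0856

phase 1: p=0.0641, T=0.579, ωT=2.003861, cosh=3.776227, sinh=3.641414; start (x,ẋ)=(-0.063500, 0.457100) → end (x,ẋ)=(0.063195, 0.118026)
phase 2: p=0.2981, T=0.528, ωT=1.827355, cosh=3.189130, sinh=3.028291; start (x,ẋ)=(0.063195, 0.118026) → end (x,ẋ)=(-0.347770, -2.085551)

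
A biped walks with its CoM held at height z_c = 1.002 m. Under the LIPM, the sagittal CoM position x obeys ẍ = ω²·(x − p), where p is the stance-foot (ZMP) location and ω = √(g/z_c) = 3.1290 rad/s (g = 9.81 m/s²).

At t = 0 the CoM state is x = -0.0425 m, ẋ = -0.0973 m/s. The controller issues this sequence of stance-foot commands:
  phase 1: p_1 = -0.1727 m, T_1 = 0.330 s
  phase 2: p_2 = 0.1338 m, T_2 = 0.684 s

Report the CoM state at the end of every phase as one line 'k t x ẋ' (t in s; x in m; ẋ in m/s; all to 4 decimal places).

1 0.3300 -0.0048 0.3456
2 1.0140 -0.0007 -0.3291

phase 1: p=-0.1727, T=0.330, ωT=1.032570, cosh=1.582182, sinh=1.226092; start (x,ẋ)=(-0.042500, -0.097300) → end (x,ẋ)=(-0.004827, 0.345558)
phase 2: p=0.1338, T=0.684, ωT=2.140236, cosh=4.309535, sinh=4.191908; start (x,ẋ)=(-0.004827, 0.345558) → end (x,ẋ)=(-0.000674, -0.329099)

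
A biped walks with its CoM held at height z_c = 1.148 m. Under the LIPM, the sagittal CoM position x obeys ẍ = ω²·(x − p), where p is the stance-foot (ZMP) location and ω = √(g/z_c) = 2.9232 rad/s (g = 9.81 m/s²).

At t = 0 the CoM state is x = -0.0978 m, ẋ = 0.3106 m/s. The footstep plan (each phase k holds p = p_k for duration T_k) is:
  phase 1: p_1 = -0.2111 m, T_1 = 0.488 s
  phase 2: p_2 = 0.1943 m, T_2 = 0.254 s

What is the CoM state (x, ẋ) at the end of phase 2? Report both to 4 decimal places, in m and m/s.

x = 0.6328, ẋ = 1.8436

phase 1: p=-0.2111, T=0.488, ωT=1.426522, cosh=2.202166, sinh=1.962023; start (x,ẋ)=(-0.097800, 0.310600) → end (x,ẋ)=(0.246877, 1.333812)
phase 2: p=0.1943, T=0.254, ωT=0.742493, cosh=1.288546, sinh=0.812620; start (x,ẋ)=(0.246877, 1.333812) → end (x,ẋ)=(0.632834, 1.843573)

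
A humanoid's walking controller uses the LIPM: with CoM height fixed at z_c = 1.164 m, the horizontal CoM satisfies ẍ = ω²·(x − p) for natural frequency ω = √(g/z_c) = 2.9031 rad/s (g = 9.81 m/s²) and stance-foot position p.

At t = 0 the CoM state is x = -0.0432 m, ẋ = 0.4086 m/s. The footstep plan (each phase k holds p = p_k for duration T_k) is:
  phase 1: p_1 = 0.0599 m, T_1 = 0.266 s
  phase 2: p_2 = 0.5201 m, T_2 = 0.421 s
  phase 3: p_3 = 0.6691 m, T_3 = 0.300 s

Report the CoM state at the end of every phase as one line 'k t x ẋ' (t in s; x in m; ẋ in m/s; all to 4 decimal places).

1 0.2660 0.0443 0.2818
2 0.6870 -0.2071 -1.6212
3 0.9870 -1.1111 -4.7821

phase 1: p=0.0599, T=0.266, ωT=0.772225, cosh=1.313280, sinh=0.851296; start (x,ẋ)=(-0.043200, 0.408600) → end (x,ẋ)=(0.044317, 0.281805)
phase 2: p=0.5201, T=0.421, ωT=1.222205, cosh=1.844622, sinh=1.550043; start (x,ẋ)=(0.044317, 0.281805) → end (x,ẋ)=(-0.207076, -1.621164)
phase 3: p=0.6691, T=0.300, ωT=0.870930, cosh=1.403847, sinh=0.985285; start (x,ẋ)=(-0.207076, -1.621164) → end (x,ẋ)=(-1.111125, -4.782062)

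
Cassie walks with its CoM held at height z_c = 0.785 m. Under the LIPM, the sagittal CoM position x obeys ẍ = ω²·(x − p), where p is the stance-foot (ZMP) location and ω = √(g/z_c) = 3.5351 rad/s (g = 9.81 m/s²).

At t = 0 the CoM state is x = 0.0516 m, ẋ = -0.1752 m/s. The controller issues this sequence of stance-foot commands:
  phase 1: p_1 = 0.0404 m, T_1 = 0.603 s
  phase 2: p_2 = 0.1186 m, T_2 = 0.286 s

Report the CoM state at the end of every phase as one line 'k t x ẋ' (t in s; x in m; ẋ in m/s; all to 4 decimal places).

phase 1: p=0.0404, T=0.603, ωT=2.131665, cosh=4.273766, sinh=4.155126; start (x,ẋ)=(0.051600, -0.175200) → end (x,ẋ)=(-0.117662, -0.584249)
phase 2: p=0.1186, T=0.286, ωT=1.011039, cosh=1.556147, sinh=1.192307; start (x,ẋ)=(-0.117662, -0.584249) → end (x,ẋ)=(-0.446113, -1.905006)

1 0.6030 -0.1177 -0.5842
2 0.8890 -0.4461 -1.9050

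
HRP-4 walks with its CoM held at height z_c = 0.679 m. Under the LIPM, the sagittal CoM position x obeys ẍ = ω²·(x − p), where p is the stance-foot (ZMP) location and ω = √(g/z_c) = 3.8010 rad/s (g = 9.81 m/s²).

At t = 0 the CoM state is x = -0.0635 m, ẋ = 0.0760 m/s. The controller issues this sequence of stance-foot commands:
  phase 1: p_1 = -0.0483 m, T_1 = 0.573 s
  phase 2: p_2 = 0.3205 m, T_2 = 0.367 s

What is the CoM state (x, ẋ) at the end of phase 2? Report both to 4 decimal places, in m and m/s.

phase 1: p=-0.0483, T=0.573, ωT=2.177973, cosh=4.470832, sinh=4.357561; start (x,ẋ)=(-0.063500, 0.076000) → end (x,ẋ)=(-0.029128, 0.088024)
phase 2: p=0.3205, T=0.367, ωT=1.394967, cosh=2.141341, sinh=1.893500; start (x,ẋ)=(-0.029128, 0.088024) → end (x,ẋ)=(-0.384324, -2.327853)

x = -0.3843, ẋ = -2.3279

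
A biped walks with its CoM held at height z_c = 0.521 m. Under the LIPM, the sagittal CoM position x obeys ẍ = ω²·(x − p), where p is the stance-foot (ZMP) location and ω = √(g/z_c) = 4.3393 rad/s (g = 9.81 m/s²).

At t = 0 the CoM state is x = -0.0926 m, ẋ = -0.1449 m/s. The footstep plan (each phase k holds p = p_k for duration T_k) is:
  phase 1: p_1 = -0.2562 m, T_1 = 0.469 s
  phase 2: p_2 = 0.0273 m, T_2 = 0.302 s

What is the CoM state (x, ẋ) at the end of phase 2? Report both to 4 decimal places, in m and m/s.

phase 1: p=-0.2562, T=0.469, ωT=2.035132, cosh=3.891962, sinh=3.761298; start (x,ẋ)=(-0.092600, -0.144900) → end (x,ẋ)=(0.254926, 2.106236)
phase 2: p=0.0273, T=0.302, ωT=1.310469, cosh=1.988802, sinh=1.719109; start (x,ẋ)=(0.254926, 2.106236) → end (x,ẋ)=(1.314434, 5.886914)

x = 1.3144, ẋ = 5.8869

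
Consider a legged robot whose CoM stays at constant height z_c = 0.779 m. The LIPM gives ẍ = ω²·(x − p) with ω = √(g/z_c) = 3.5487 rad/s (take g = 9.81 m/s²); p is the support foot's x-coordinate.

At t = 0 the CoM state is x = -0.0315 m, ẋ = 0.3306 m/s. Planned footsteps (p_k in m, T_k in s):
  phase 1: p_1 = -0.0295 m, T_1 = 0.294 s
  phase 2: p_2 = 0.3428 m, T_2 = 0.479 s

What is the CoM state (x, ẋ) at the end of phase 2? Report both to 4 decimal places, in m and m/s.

phase 1: p=-0.0295, T=0.294, ωT=1.043318, cosh=1.595452, sinh=1.243168; start (x,ẋ)=(-0.031500, 0.330600) → end (x,ẋ)=(0.083124, 0.518633)
phase 2: p=0.3428, T=0.479, ωT=1.699827, cosh=2.827859, sinh=2.645144; start (x,ẋ)=(0.083124, 0.518633) → end (x,ẋ)=(-0.004947, -0.970914)

x = -0.0049, ẋ = -0.9709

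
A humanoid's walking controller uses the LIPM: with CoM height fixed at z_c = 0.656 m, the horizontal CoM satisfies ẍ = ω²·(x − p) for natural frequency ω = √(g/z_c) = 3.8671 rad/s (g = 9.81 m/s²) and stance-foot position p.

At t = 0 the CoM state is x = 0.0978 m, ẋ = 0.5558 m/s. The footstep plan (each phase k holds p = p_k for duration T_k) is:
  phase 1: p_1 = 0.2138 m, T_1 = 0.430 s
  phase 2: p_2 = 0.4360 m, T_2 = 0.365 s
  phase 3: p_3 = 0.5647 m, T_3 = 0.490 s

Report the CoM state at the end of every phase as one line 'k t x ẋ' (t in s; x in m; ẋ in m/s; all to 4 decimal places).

phase 1: p=0.2138, T=0.430, ωT=1.662853, cosh=2.731967, sinh=2.542370; start (x,ẋ)=(0.097800, 0.555800) → end (x,ẋ)=(0.262295, 0.377962)
phase 2: p=0.4360, T=0.365, ωT=1.411492, cosh=2.172924, sinh=1.929145; start (x,ẋ)=(0.262295, 0.377962) → end (x,ẋ)=(0.247102, -0.474594)
phase 3: p=0.5647, T=0.490, ωT=1.894879, cosh=3.401040, sinh=3.250703; start (x,ẋ)=(0.247102, -0.474594) → end (x,ẋ)=(-0.914410, -5.606574)

1 0.4300 0.2623 0.3780
2 0.7950 0.2471 -0.4746
3 1.2850 -0.9144 -5.6066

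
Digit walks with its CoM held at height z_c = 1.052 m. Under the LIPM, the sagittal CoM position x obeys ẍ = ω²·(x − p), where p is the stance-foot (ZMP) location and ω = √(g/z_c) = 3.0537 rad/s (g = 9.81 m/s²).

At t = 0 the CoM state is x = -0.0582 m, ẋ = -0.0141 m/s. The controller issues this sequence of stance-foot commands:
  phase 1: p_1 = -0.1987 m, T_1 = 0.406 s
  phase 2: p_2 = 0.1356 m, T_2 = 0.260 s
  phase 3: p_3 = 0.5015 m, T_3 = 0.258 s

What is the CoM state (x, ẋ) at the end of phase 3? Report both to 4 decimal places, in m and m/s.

phase 1: p=-0.1987, T=0.406, ωT=1.239802, cosh=1.872186, sinh=1.582744; start (x,ẋ)=(-0.058200, -0.014100) → end (x,ẋ)=(0.057034, 0.652670)
phase 2: p=0.1356, T=0.260, ωT=0.793962, cosh=1.332097, sinh=0.880047; start (x,ẋ)=(0.057034, 0.652670) → end (x,ẋ)=(0.219036, 0.658282)
phase 3: p=0.5015, T=0.258, ωT=0.787855, cosh=1.326747, sinh=0.871927; start (x,ẋ)=(0.219036, 0.658282) → end (x,ẋ)=(0.314702, 0.121283)

x = 0.3147, ẋ = 0.1213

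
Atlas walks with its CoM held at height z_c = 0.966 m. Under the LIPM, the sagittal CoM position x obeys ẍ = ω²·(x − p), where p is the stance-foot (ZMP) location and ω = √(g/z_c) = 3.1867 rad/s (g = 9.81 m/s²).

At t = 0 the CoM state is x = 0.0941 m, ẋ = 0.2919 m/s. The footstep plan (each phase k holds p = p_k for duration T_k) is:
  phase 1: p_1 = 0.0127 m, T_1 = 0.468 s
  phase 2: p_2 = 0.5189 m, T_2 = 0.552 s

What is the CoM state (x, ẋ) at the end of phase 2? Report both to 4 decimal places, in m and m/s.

phase 1: p=0.0127, T=0.468, ωT=1.491376, cosh=2.334133, sinh=2.109070; start (x,ẋ)=(0.094100, 0.291900) → end (x,ẋ)=(0.395888, 1.228421)
phase 2: p=0.5189, T=0.552, ωT=1.759058, cosh=2.989587, sinh=2.817380; start (x,ẋ)=(0.395888, 1.228421) → end (x,ẋ)=(1.237199, 2.568052)

x = 1.2372, ẋ = 2.5681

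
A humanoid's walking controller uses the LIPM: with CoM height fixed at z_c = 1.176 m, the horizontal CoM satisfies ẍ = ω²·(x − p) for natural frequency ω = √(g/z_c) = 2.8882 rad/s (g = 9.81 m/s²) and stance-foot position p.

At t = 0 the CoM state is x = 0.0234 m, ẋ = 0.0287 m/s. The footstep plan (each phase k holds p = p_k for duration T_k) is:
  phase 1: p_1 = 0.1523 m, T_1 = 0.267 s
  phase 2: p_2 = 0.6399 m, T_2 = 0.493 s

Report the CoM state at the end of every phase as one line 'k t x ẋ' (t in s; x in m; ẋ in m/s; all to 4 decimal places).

1 0.2670 -0.0084 -0.2787
2 0.7600 -0.9732 -4.2754

phase 1: p=0.1523, T=0.267, ωT=0.771149, cosh=1.312366, sinh=0.849884; start (x,ẋ)=(0.023400, 0.028700) → end (x,ẋ)=(-0.008419, -0.278738)
phase 2: p=0.6399, T=0.493, ωT=1.423883, cosh=2.196996, sinh=1.956219; start (x,ẋ)=(-0.008419, -0.278738) → end (x,ẋ)=(-0.973246, -4.275354)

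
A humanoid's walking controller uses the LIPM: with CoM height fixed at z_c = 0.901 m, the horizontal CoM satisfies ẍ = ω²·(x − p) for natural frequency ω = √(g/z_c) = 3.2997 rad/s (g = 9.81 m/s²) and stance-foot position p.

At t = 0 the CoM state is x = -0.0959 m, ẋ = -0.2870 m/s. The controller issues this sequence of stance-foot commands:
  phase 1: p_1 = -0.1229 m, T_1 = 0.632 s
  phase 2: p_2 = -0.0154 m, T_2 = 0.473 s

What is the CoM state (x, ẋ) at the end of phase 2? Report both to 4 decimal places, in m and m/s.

x = -1.4306, ẋ = -4.6050

phase 1: p=-0.1229, T=0.632, ωT=2.085410, cosh=4.086075, sinh=3.961819; start (x,ẋ)=(-0.095900, -0.287000) → end (x,ẋ)=(-0.357165, -0.819738)
phase 2: p=-0.0154, T=0.473, ωT=1.560758, cosh=2.486204, sinh=2.276227; start (x,ẋ)=(-0.357165, -0.819738) → end (x,ẋ)=(-1.430577, -4.604989)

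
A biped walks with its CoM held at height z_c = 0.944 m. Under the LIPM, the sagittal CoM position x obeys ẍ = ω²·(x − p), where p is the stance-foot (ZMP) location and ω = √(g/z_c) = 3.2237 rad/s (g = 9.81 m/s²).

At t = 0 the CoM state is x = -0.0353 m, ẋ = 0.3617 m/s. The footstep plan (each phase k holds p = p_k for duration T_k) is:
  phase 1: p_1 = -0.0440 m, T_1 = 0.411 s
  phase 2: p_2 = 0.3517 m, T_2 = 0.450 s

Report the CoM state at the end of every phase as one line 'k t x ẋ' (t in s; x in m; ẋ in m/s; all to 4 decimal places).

phase 1: p=-0.0440, T=0.411, ωT=1.324941, cosh=2.013890, sinh=1.748072; start (x,ẋ)=(-0.035300, 0.361700) → end (x,ẋ)=(0.169655, 0.777451)
phase 2: p=0.3517, T=0.450, ωT=1.450665, cosh=2.250182, sinh=2.015768; start (x,ẋ)=(0.169655, 0.777451) → end (x,ẋ)=(0.428203, 0.566436)

1 0.4110 0.1697 0.7775
2 0.8610 0.4282 0.5664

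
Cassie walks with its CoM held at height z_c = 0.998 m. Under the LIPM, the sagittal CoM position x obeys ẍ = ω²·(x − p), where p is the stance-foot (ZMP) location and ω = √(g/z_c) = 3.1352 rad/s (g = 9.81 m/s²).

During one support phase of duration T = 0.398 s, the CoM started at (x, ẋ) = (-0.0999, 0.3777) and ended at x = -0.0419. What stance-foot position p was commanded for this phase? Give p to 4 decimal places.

p = 0.0521

ωT = 3.1352·0.398 = 1.247810; cosh(ωT) = 1.884920, sinh(ωT) = 1.597787
x(T) = p + (x₀−p)·cosh(ωT) + (ẋ₀/ω)·sinh(ωT) ⇒ p·(1 − cosh) = x(T) − x₀·cosh − (ẋ₀/ω)·sinh
numerator   = -0.0419 − (-0.0999)·1.884920 − (0.3777/3.1352)·1.597787 = -0.046083
denominator = 1 − 1.884920 = -0.884920
p = -0.046083 / -0.884920 = 0.0521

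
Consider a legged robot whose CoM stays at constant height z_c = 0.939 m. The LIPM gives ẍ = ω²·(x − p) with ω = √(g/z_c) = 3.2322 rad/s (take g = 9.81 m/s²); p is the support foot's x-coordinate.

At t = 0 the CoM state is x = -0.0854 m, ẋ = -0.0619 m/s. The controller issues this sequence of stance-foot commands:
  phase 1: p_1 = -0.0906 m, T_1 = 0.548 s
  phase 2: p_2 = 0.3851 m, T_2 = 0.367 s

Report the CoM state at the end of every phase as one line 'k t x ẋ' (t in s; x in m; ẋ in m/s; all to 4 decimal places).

1 0.5480 -0.1295 -0.1392
2 0.9150 -0.6001 -2.7188

phase 1: p=-0.0906, T=0.548, ωT=1.771246, cosh=3.024146, sinh=2.854025; start (x,ẋ)=(-0.085400, -0.061900) → end (x,ẋ)=(-0.129532, -0.139226)
phase 2: p=0.3851, T=0.367, ωT=1.186217, cosh=1.790023, sinh=1.484648; start (x,ẋ)=(-0.129532, -0.139226) → end (x,ẋ)=(-0.600054, -2.718772)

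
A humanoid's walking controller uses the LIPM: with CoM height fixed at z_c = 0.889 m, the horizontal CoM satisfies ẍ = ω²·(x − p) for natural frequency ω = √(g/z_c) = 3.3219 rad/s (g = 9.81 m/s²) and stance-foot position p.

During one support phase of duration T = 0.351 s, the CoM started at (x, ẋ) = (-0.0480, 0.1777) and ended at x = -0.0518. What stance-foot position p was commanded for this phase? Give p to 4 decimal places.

ωT = 3.3219·0.351 = 1.165987; cosh(ωT) = 1.760352, sinh(ωT) = 1.448737
x(T) = p + (x₀−p)·cosh(ωT) + (ẋ₀/ω)·sinh(ωT) ⇒ p·(1 − cosh) = x(T) − x₀·cosh − (ẋ₀/ω)·sinh
numerator   = -0.0518 − (-0.0480)·1.760352 − (0.1777/3.3219)·1.448737 = -0.044801
denominator = 1 − 1.760352 = -0.760352
p = -0.044801 / -0.760352 = 0.0589

p = 0.0589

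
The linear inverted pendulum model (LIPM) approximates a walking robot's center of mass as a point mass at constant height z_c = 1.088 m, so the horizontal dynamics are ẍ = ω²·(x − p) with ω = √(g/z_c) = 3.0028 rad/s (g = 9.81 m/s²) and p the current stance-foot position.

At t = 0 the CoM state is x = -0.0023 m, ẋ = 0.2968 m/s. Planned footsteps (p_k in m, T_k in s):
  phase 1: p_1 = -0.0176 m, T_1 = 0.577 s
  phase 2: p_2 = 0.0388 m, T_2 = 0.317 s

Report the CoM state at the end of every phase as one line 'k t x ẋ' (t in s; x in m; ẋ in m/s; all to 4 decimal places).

1 0.5770 0.2978 0.9914
2 0.8940 0.7881 2.3326

phase 1: p=-0.0176, T=0.577, ωT=1.732616, cosh=2.916124, sinh=2.739303; start (x,ẋ)=(-0.002300, 0.296800) → end (x,ẋ)=(0.297772, 0.991357)
phase 2: p=0.0388, T=0.317, ωT=0.951888, cosh=1.488303, sinh=1.102292; start (x,ẋ)=(0.297772, 0.991357) → end (x,ẋ)=(0.788145, 2.332628)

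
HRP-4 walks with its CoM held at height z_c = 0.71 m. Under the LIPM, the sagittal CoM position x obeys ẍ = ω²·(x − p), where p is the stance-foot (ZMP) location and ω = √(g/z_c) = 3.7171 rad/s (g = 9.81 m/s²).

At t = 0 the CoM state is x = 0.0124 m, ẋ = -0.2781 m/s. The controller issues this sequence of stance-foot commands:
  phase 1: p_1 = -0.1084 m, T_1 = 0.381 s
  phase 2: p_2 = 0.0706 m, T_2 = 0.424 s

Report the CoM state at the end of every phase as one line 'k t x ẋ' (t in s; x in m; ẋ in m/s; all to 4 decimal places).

1 0.3810 0.0101 0.2640
2 0.8050 0.0824 0.1451

phase 1: p=-0.1084, T=0.381, ωT=1.416215, cosh=2.182061, sinh=1.939430; start (x,ẋ)=(0.012400, -0.278100) → end (x,ẋ)=(0.010092, 0.264023)
phase 2: p=0.0706, T=0.424, ωT=1.576050, cosh=2.521304, sinh=2.314514; start (x,ẋ)=(0.010092, 0.264023) → end (x,ẋ)=(0.082439, 0.145113)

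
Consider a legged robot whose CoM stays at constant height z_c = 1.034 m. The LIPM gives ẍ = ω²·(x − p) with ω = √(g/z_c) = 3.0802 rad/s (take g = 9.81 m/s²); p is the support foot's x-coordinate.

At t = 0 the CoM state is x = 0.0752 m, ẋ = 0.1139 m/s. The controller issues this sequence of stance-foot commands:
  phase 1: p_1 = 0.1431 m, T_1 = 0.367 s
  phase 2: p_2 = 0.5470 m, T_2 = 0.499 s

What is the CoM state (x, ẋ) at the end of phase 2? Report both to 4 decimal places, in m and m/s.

phase 1: p=0.1431, T=0.367, ωT=1.130433, cosh=1.709946, sinh=1.387053; start (x,ẋ)=(0.075200, 0.113900) → end (x,ẋ)=(0.078285, -0.095333)
phase 2: p=0.5470, T=0.499, ωT=1.537020, cosh=2.432865, sinh=2.217844; start (x,ẋ)=(0.078285, -0.095333) → end (x,ẋ)=(-0.661963, -3.433912)

x = -0.6620, ẋ = -3.4339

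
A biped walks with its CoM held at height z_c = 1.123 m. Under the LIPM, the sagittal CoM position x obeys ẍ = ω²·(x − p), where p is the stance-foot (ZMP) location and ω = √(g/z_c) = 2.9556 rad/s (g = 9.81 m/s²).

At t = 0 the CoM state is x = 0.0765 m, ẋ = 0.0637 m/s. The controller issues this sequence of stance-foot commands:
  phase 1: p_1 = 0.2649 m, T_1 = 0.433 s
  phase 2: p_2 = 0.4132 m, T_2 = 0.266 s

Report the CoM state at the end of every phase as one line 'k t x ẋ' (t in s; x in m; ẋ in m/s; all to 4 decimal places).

1 0.4330 -0.0643 -0.8003
2 0.6990 -0.4551 -2.2880

phase 1: p=0.2649, T=0.433, ωT=1.279775, cosh=1.936965, sinh=1.658865; start (x,ẋ)=(0.076500, 0.063700) → end (x,ẋ)=(-0.064272, -0.800329)
phase 2: p=0.4132, T=0.266, ωT=0.786190, cosh=1.325297, sinh=0.869720; start (x,ẋ)=(-0.064272, -0.800329) → end (x,ẋ)=(-0.455098, -2.288036)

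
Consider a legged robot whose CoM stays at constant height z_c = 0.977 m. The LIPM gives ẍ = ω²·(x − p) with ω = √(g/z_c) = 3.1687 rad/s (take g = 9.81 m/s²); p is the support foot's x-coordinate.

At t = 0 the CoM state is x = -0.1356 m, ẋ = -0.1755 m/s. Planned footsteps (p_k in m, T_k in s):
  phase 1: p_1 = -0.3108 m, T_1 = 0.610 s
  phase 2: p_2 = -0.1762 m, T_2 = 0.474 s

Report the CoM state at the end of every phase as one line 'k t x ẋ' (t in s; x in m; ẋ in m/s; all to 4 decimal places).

1 0.6100 0.1198 1.2588
2 1.0840 1.3691 4.9680

phase 1: p=-0.3108, T=0.610, ωT=1.932907, cosh=3.527147, sinh=3.382420; start (x,ẋ)=(-0.135600, -0.175500) → end (x,ẋ)=(0.119819, 1.258757)
phase 2: p=-0.1762, T=0.474, ωT=1.501964, cosh=2.356596, sinh=2.133903; start (x,ẋ)=(0.119819, 1.258757) → end (x,ẋ)=(1.369085, 4.967975)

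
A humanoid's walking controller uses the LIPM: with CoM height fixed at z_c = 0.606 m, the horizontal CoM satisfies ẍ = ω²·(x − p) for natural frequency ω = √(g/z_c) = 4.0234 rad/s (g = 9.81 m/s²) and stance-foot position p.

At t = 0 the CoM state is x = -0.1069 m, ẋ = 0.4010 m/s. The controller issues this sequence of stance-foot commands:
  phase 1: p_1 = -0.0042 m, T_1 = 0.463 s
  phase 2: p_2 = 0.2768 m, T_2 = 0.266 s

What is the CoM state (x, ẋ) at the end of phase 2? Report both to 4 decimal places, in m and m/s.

x = -0.2150, ẋ = -1.5475

phase 1: p=-0.0042, T=0.463, ωT=1.862834, cosh=3.298600, sinh=3.143368; start (x,ẋ)=(-0.106900, 0.401000) → end (x,ẋ)=(-0.029676, 0.023889)
phase 2: p=0.2768, T=0.266, ωT=1.070224, cosh=1.629483, sinh=1.286551; start (x,ẋ)=(-0.029676, 0.023889) → end (x,ẋ)=(-0.214959, -1.547490)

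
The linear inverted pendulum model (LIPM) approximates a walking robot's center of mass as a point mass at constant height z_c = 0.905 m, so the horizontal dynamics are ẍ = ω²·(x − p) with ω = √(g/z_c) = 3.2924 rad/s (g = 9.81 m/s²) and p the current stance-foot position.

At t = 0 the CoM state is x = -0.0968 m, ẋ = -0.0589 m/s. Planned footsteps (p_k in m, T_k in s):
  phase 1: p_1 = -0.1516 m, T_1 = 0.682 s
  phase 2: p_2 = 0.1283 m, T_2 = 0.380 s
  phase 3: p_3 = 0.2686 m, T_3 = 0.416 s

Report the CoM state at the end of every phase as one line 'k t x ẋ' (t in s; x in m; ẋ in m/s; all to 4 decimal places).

phase 1: p=-0.1516, T=0.682, ωT=2.245417, cosh=4.775117, sinh=4.669234; start (x,ẋ)=(-0.096800, -0.058900) → end (x,ẋ)=(0.026545, 0.561185)
phase 2: p=0.1283, T=0.380, ωT=1.251112, cosh=1.890206, sinh=1.604020; start (x,ẋ)=(0.026545, 0.561185) → end (x,ẋ)=(0.209366, 0.523382)
phase 3: p=0.2686, T=0.416, ωT=1.369638, cosh=2.094063, sinh=1.839865; start (x,ẋ)=(0.209366, 0.523382) → end (x,ẋ)=(0.437037, 0.737178)

1 0.6820 0.0265 0.5612
2 1.0620 0.2094 0.5234
3 1.4780 0.4370 0.7372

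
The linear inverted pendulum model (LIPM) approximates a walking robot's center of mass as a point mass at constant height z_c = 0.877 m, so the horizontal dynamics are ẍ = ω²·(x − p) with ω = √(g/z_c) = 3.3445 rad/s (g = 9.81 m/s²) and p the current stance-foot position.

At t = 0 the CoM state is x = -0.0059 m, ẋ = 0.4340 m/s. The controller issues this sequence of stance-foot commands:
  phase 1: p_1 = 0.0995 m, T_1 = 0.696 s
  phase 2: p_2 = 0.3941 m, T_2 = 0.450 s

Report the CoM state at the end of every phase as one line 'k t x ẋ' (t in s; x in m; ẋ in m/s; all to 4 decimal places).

phase 1: p=0.0995, T=0.696, ωT=2.327772, cosh=5.176290, sinh=5.078778; start (x,ẋ)=(-0.005900, 0.434000) → end (x,ẋ)=(0.212968, 0.456189)
phase 2: p=0.3941, T=0.450, ωT=1.505025, cosh=2.363139, sinh=2.141127; start (x,ẋ)=(0.212968, 0.456189) → end (x,ẋ)=(0.258109, -0.219049)

1 0.6960 0.2130 0.4562
2 1.1460 0.2581 -0.2190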